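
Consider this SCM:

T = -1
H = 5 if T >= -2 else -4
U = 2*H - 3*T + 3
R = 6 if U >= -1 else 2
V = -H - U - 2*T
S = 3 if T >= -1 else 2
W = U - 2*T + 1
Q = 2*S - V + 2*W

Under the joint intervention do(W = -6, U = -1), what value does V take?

-2

Under do(W = -6, U = -1), each intervened variable's structural equation is replaced by its fixed value.
H = 5 if T >= -2 else -4  [with T=-1]  = 5
V = -H - U - 2*T  [with H=5, U=-1, T=-1]  = -2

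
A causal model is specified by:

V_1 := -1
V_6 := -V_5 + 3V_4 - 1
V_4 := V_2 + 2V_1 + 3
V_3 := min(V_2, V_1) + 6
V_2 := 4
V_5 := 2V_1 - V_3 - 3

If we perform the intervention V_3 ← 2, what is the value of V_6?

The intervention breaks the incoming arrows to V_3: V_3 := min(V_2, V_1) + 6 no longer applies, and V_3 = 2.
V_4 = V_2 + 2V_1 + 3  [with V_2=4, V_1=-1]  = 5
V_5 = 2V_1 - V_3 - 3  [with V_1=-1, V_3=2]  = -7
V_6 = -V_5 + 3V_4 - 1  [with V_5=-7, V_4=5]  = 21

21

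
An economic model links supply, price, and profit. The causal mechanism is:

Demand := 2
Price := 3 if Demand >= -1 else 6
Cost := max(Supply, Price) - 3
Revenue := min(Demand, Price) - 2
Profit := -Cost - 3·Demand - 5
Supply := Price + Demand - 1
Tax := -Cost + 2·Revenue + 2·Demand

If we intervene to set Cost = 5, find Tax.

-1

Under do(Cost=5), the mechanism Cost := max(Supply, Price) - 3 is discarded; Cost is fixed at 5.
Price = 3 if Demand >= -1 else 6  [with Demand=2]  = 3
Revenue = min(Demand, Price) - 2  [with Demand=2, Price=3]  = 0
Tax = -Cost + 2·Revenue + 2·Demand  [with Cost=5, Revenue=0, Demand=2]  = -1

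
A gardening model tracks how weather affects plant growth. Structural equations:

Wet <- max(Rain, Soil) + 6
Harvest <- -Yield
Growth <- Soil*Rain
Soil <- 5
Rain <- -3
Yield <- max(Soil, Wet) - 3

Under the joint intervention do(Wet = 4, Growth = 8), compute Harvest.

Setting Wet = 4, Growth = 8 by intervention discards those variables' equations.
Yield = max(Soil, Wet) - 3  [with Soil=5, Wet=4]  = 2
Harvest = -Yield  [with Yield=2]  = -2

-2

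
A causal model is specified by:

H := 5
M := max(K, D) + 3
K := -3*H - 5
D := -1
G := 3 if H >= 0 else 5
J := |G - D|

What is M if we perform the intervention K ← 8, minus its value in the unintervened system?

9

The intervention breaks the incoming arrows to K: K := -3*H - 5 no longer applies, and K = 8.
M = max(K, D) + 3  [with K=8, D=-1]  = 11
Without intervention: K = -3*H - 5  [with H=5]  = -20; M = max(K, D) + 3  [with K=-20, D=-1]  = 2.
Change = 11 − 2 = 9.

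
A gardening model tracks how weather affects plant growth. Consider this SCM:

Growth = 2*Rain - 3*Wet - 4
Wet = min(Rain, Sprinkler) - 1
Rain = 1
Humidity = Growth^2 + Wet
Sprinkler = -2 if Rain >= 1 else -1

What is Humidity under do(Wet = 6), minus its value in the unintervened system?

do(Wet=6) replaces the equation Wet = min(Rain, Sprinkler) - 1 with the constant Wet = 6.
Growth = 2*Rain - 3*Wet - 4  [with Rain=1, Wet=6]  = -20
Humidity = Growth^2 + Wet  [with Growth=-20, Wet=6]  = 406
Without intervention: Sprinkler = -2 if Rain >= 1 else -1  [with Rain=1]  = -2; Wet = min(Rain, Sprinkler) - 1  [with Rain=1, Sprinkler=-2]  = -3; Growth = 2*Rain - 3*Wet - 4  [with Rain=1, Wet=-3]  = 7; Humidity = Growth^2 + Wet  [with Growth=7, Wet=-3]  = 46.
Change = 406 − 46 = 360.

360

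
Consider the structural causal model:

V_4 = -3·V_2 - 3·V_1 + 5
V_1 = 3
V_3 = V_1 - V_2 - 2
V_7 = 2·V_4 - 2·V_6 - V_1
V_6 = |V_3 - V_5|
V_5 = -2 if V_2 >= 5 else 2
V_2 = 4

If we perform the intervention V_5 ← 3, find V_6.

6

The intervention breaks the incoming arrows to V_5: V_5 = -2 if V_2 >= 5 else 2 no longer applies, and V_5 = 3.
V_3 = V_1 - V_2 - 2  [with V_1=3, V_2=4]  = -3
V_6 = |V_3 - V_5|  [with V_3=-3, V_5=3]  = 6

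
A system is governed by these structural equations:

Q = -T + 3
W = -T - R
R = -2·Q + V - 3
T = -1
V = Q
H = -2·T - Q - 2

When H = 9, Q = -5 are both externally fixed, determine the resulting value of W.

Setting H = 9, Q = -5 by intervention discards those variables' equations.
V = Q  [with Q=-5]  = -5
R = -2·Q + V - 3  [with Q=-5, V=-5]  = 2
W = -T - R  [with T=-1, R=2]  = -1

-1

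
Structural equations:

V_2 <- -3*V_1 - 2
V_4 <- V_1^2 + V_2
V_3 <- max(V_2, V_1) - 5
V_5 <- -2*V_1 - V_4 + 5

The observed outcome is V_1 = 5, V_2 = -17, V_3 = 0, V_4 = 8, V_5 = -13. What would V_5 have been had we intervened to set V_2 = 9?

do(V_2=9) replaces the equation V_2 <- -3*V_1 - 2 with the constant V_2 = 9.
V_4 = V_1^2 + V_2  [with V_1=5, V_2=9]  = 34
V_5 = -2*V_1 - V_4 + 5  [with V_1=5, V_4=34]  = -39

-39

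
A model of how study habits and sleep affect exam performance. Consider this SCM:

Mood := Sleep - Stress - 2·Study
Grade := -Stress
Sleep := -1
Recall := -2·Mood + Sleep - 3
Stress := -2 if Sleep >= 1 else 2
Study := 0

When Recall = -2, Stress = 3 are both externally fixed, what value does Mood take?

Under do(Recall = -2, Stress = 3), each intervened variable's structural equation is replaced by its fixed value.
Mood = Sleep - Stress - 2·Study  [with Sleep=-1, Stress=3, Study=0]  = -4

-4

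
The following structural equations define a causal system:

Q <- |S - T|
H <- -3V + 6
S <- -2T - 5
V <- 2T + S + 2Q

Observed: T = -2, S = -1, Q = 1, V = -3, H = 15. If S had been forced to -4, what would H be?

do(S=-4) replaces the equation S <- -2T - 5 with the constant S = -4.
Q = |S - T|  [with S=-4, T=-2]  = 2
V = 2T + S + 2Q  [with T=-2, S=-4, Q=2]  = -4
H = -3V + 6  [with V=-4]  = 18

18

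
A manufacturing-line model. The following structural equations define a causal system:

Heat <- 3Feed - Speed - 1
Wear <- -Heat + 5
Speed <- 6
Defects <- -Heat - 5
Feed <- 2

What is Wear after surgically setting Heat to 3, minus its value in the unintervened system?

The intervention breaks the incoming arrows to Heat: Heat <- 3Feed - Speed - 1 no longer applies, and Heat = 3.
Wear = -Heat + 5  [with Heat=3]  = 2
Without intervention: Heat = 3Feed - Speed - 1  [with Feed=2, Speed=6]  = -1; Wear = -Heat + 5  [with Heat=-1]  = 6.
Change = 2 − 6 = -4.

-4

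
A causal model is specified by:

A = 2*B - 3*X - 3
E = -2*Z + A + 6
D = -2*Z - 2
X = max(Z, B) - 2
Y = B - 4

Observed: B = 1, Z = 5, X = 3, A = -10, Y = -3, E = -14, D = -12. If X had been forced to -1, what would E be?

The intervention breaks the incoming arrows to X: X = max(Z, B) - 2 no longer applies, and X = -1.
A = 2*B - 3*X - 3  [with B=1, X=-1]  = 2
E = -2*Z + A + 6  [with Z=5, A=2]  = -2

-2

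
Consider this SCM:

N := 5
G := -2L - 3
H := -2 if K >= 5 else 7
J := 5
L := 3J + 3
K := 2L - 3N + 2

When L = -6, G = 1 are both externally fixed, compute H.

The joint intervention fixes L = -6, G = 1, removing each variable's own equation.
K = 2L - 3N + 2  [with L=-6, N=5]  = -25
H = -2 if K >= 5 else 7  [with K=-25]  = 7

7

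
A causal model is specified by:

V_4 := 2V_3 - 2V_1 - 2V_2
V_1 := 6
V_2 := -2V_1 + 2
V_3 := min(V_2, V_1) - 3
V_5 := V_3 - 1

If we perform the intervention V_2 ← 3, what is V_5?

do(V_2=3) replaces the equation V_2 := -2V_1 + 2 with the constant V_2 = 3.
V_3 = min(V_2, V_1) - 3  [with V_2=3, V_1=6]  = 0
V_5 = V_3 - 1  [with V_3=0]  = -1

-1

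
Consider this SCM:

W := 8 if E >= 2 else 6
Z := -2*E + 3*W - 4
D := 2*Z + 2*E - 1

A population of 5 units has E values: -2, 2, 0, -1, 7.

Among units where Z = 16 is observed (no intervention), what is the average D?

Observing Z=16 restricts to units where Z's equation naturally yields 16: E ∈ {2, -1}. In that subpopulation D = 35, 29, mean 32.

32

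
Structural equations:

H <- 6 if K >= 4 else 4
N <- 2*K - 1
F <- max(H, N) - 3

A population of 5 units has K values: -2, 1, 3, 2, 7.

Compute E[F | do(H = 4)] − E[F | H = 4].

1.75

Under do(H=4), H's equation is replaced by H=4 for every unit. Per-unit F: 1, 1, 2, 1, 10. Mean = 3.
E[F|H=4] averages over only the 4 units with H=4 (K = -2, 1, 3, 2): F = 1, 1, 2, 1, mean 1.25.
Difference = 3 − 1.25 = 1.75.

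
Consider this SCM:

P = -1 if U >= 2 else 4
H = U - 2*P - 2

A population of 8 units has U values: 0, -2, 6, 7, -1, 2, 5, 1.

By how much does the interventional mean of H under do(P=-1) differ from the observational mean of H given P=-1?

Every unit gets P=-1 under the intervention. H values become 0, -2, 6, 7, -1, 2, 5, 1; E[H|do(P=-1)] = 2.25.
E[H|P=-1] averages over only the 4 units with P=-1 (U = 6, 7, 2, 5): H = 6, 7, 2, 5, mean 5.
Difference = 2.25 − 5 = -2.75.

-2.75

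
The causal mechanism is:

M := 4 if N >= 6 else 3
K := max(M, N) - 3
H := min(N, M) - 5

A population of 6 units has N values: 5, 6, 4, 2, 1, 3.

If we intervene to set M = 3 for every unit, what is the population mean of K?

1

do(M=3) breaks M's dependence on N. With M=3 fixed, K across the units is 2, 3, 1, 0, 0, 0, mean 1.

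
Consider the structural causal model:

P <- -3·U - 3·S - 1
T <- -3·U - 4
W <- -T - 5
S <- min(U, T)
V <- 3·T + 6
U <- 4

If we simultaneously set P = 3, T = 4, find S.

4

Setting P = 3, T = 4 by intervention discards those variables' equations.
S = min(U, T)  [with U=4, T=4]  = 4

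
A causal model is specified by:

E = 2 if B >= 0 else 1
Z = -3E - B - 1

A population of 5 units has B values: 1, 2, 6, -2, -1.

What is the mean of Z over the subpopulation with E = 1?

-2.5

Observing E=1 restricts to units where E's equation naturally yields 1: B ∈ {-2, -1}. In that subpopulation Z = -2, -3, mean -2.5.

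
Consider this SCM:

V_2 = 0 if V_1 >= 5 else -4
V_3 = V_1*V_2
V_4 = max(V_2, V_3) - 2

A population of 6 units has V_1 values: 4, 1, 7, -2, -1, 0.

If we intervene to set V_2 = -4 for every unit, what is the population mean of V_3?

Under do(V_2=-4), V_2's equation is replaced by V_2=-4 for every unit. Per-unit V_3: -16, -4, -28, 8, 4, 0. Mean = -6.

-6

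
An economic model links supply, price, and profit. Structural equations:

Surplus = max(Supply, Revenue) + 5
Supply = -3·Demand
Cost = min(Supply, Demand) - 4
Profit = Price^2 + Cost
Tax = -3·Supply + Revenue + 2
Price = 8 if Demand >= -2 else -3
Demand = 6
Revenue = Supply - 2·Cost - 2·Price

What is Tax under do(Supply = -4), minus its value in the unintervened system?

The intervention breaks the incoming arrows to Supply: Supply = -3·Demand no longer applies, and Supply = -4.
Price = 8 if Demand >= -2 else -3  [with Demand=6]  = 8
Cost = min(Supply, Demand) - 4  [with Supply=-4, Demand=6]  = -8
Revenue = Supply - 2·Cost - 2·Price  [with Supply=-4, Cost=-8, Price=8]  = -4
Tax = -3·Supply + Revenue + 2  [with Supply=-4, Revenue=-4]  = 10
Without intervention: Price = 8 if Demand >= -2 else -3  [with Demand=6]  = 8; Supply = -3·Demand  [with Demand=6]  = -18; Cost = min(Supply, Demand) - 4  [with Supply=-18, Demand=6]  = -22; Revenue = Supply - 2·Cost - 2·Price  [with Supply=-18, Cost=-22, Price=8]  = 10; Tax = -3·Supply + Revenue + 2  [with Supply=-18, Revenue=10]  = 66.
Change = 10 − 66 = -56.

-56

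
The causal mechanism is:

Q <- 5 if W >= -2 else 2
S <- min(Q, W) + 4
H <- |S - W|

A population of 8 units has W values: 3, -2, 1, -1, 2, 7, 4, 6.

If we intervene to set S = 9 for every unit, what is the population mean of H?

Under do(S=9), S's equation is replaced by S=9 for every unit. Per-unit H: 6, 11, 8, 10, 7, 2, 5, 3. Mean = 6.5.

6.5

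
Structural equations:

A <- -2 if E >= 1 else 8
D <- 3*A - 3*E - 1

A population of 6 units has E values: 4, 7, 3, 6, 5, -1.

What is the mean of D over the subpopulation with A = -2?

E[D|A=-2] averages over only the 5 units with A=-2 (E = 4, 7, 3, 6, 5): D = -19, -28, -16, -25, -22, mean -22.

-22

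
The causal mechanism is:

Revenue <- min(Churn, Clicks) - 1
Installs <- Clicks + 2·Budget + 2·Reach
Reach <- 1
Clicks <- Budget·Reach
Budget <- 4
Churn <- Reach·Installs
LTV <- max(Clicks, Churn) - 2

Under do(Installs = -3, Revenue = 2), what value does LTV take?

2

Setting Installs = -3, Revenue = 2 by intervention discards those variables' equations.
Clicks = Budget·Reach  [with Budget=4, Reach=1]  = 4
Churn = Reach·Installs  [with Reach=1, Installs=-3]  = -3
LTV = max(Clicks, Churn) - 2  [with Clicks=4, Churn=-3]  = 2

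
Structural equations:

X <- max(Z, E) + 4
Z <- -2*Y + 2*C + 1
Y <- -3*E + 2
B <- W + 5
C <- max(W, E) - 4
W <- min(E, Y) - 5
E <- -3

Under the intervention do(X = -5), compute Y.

do(X=-5) replaces the equation X <- max(Z, E) + 4 with the constant X = -5.
Y is not downstream of the intervention, so its value is determined by the original equations.
Y = -3*E + 2  [with E=-3]  = 11

11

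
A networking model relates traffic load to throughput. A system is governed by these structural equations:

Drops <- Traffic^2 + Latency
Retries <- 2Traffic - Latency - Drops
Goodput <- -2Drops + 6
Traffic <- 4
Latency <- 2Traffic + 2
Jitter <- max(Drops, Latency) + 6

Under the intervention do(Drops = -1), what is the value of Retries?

-1

The intervention breaks the incoming arrows to Drops: Drops <- Traffic^2 + Latency no longer applies, and Drops = -1.
Latency = 2Traffic + 2  [with Traffic=4]  = 10
Retries = 2Traffic - Latency - Drops  [with Traffic=4, Latency=10, Drops=-1]  = -1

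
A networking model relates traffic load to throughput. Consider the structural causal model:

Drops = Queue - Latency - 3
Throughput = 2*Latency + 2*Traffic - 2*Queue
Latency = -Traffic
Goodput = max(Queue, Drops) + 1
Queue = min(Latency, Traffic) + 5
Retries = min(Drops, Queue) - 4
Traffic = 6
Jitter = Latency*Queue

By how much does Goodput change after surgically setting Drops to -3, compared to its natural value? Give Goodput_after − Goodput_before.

do(Drops=-3) replaces the equation Drops = Queue - Latency - 3 with the constant Drops = -3.
Latency = -Traffic  [with Traffic=6]  = -6
Queue = min(Latency, Traffic) + 5  [with Latency=-6, Traffic=6]  = -1
Goodput = max(Queue, Drops) + 1  [with Queue=-1, Drops=-3]  = 0
Without intervention: Latency = -Traffic  [with Traffic=6]  = -6; Queue = min(Latency, Traffic) + 5  [with Latency=-6, Traffic=6]  = -1; Drops = Queue - Latency - 3  [with Queue=-1, Latency=-6]  = 2; Goodput = max(Queue, Drops) + 1  [with Queue=-1, Drops=2]  = 3.
Change = 0 − 3 = -3.

-3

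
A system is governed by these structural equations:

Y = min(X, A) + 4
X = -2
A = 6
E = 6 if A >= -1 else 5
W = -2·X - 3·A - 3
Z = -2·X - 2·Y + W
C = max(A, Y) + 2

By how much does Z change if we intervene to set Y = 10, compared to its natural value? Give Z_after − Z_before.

-16

Under do(Y=10), the mechanism Y = min(X, A) + 4 is discarded; Y is fixed at 10.
W = -2·X - 3·A - 3  [with X=-2, A=6]  = -17
Z = -2·X - 2·Y + W  [with X=-2, Y=10, W=-17]  = -33
Without intervention: W = -2·X - 3·A - 3  [with X=-2, A=6]  = -17; Y = min(X, A) + 4  [with X=-2, A=6]  = 2; Z = -2·X - 2·Y + W  [with X=-2, Y=2, W=-17]  = -17.
Change = -33 − (-17) = -16.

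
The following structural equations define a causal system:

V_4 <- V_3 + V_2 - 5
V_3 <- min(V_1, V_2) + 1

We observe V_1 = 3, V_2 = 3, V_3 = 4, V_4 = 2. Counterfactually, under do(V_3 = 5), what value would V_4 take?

The intervention breaks the incoming arrows to V_3: V_3 <- min(V_1, V_2) + 1 no longer applies, and V_3 = 5.
V_4 = V_3 + V_2 - 5  [with V_3=5, V_2=3]  = 3

3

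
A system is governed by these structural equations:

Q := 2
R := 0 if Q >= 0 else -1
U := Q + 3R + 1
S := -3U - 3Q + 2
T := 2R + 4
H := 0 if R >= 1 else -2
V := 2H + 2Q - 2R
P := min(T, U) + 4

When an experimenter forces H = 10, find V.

Intervening sets H = 10 and removes its equation (H := 0 if R >= 1 else -2).
R = 0 if Q >= 0 else -1  [with Q=2]  = 0
V = 2H + 2Q - 2R  [with H=10, Q=2, R=0]  = 24

24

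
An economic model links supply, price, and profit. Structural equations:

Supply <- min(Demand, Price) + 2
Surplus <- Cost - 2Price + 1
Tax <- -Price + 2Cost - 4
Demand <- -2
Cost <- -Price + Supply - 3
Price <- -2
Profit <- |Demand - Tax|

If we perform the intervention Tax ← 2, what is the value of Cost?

The intervention breaks the incoming arrows to Tax: Tax <- -Price + 2Cost - 4 no longer applies, and Tax = 2.
Since Cost is not a descendant of the intervened variable, it is unaffected.
Supply = min(Demand, Price) + 2  [with Demand=-2, Price=-2]  = 0
Cost = -Price + Supply - 3  [with Price=-2, Supply=0]  = -1

-1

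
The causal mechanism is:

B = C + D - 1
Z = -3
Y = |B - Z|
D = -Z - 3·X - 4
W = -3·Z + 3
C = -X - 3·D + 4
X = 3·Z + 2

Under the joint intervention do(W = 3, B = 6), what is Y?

Under do(W = 3, B = 6), each intervened variable's structural equation is replaced by its fixed value.
Y = |B - Z|  [with B=6, Z=-3]  = 9

9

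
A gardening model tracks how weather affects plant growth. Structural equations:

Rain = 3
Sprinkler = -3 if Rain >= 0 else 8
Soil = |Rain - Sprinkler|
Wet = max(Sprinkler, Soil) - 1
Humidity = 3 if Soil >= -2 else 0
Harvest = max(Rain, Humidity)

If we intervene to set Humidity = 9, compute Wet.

The intervention breaks the incoming arrows to Humidity: Humidity = 3 if Soil >= -2 else 0 no longer applies, and Humidity = 9.
Since Wet is not a descendant of the intervened variable, it is unaffected.
Sprinkler = -3 if Rain >= 0 else 8  [with Rain=3]  = -3
Soil = |Rain - Sprinkler|  [with Rain=3, Sprinkler=-3]  = 6
Wet = max(Sprinkler, Soil) - 1  [with Sprinkler=-3, Soil=6]  = 5

5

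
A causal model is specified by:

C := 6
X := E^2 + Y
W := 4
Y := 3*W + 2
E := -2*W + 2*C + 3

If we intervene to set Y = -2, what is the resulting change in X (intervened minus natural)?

do(Y=-2) replaces the equation Y := 3*W + 2 with the constant Y = -2.
E = -2*W + 2*C + 3  [with W=4, C=6]  = 7
X = E^2 + Y  [with E=7, Y=-2]  = 47
Without intervention: Y = 3*W + 2  [with W=4]  = 14; E = -2*W + 2*C + 3  [with W=4, C=6]  = 7; X = E^2 + Y  [with E=7, Y=14]  = 63.
Change = 47 − 63 = -16.

-16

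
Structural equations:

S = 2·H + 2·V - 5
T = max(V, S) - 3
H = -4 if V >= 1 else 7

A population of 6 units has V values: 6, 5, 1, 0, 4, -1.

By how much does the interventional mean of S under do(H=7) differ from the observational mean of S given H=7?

6

The intervention sets H=7 in all 6 units regardless of V. Recomputing S per unit gives 21, 19, 11, 9, 17, 7; average 14.
Observing H=7 restricts to units where H's equation naturally yields 7: V ∈ {0, -1}. In that subpopulation S = 9, 7, mean 8.
Difference = 14 − 8 = 6.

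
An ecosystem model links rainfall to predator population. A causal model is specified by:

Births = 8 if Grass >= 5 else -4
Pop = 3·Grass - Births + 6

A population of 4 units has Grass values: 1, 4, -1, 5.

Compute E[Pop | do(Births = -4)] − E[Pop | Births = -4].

2.75

do(Births=-4) breaks Births's dependence on Grass. With Births=-4 fixed, Pop across the units is 13, 22, 7, 25, mean 16.75.
Observing Births=-4 restricts to units where Births's equation naturally yields -4: Grass ∈ {1, 4, -1}. In that subpopulation Pop = 13, 22, 7, mean 14.
Difference = 16.75 − 14 = 2.75.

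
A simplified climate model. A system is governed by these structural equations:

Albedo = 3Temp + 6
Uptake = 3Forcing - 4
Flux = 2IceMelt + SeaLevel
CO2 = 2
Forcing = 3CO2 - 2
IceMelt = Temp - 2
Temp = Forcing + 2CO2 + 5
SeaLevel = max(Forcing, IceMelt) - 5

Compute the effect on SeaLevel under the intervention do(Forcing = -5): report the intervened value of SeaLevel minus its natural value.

-9

Under do(Forcing=-5), the mechanism Forcing = 3CO2 - 2 is discarded; Forcing is fixed at -5.
Temp = Forcing + 2CO2 + 5  [with Forcing=-5, CO2=2]  = 4
IceMelt = Temp - 2  [with Temp=4]  = 2
SeaLevel = max(Forcing, IceMelt) - 5  [with Forcing=-5, IceMelt=2]  = -3
Without intervention: Forcing = 3CO2 - 2  [with CO2=2]  = 4; Temp = Forcing + 2CO2 + 5  [with Forcing=4, CO2=2]  = 13; IceMelt = Temp - 2  [with Temp=13]  = 11; SeaLevel = max(Forcing, IceMelt) - 5  [with Forcing=4, IceMelt=11]  = 6.
Change = -3 − 6 = -9.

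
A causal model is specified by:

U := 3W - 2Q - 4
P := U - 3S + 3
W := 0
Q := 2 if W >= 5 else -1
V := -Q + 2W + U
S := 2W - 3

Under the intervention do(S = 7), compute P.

-20

The intervention breaks the incoming arrows to S: S := 2W - 3 no longer applies, and S = 7.
Q = 2 if W >= 5 else -1  [with W=0]  = -1
U = 3W - 2Q - 4  [with W=0, Q=-1]  = -2
P = U - 3S + 3  [with U=-2, S=7]  = -20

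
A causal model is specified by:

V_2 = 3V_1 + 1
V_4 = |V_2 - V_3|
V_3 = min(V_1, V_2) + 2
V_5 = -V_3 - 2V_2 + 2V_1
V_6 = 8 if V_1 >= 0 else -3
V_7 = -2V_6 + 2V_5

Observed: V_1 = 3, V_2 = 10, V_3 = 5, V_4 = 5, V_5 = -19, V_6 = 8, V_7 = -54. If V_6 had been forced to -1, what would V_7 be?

Intervening sets V_6 = -1 and removes its equation (V_6 = 8 if V_1 >= 0 else -3).
V_2 = 3V_1 + 1  [with V_1=3]  = 10
V_3 = min(V_1, V_2) + 2  [with V_1=3, V_2=10]  = 5
V_5 = -V_3 - 2V_2 + 2V_1  [with V_3=5, V_2=10, V_1=3]  = -19
V_7 = -2V_6 + 2V_5  [with V_6=-1, V_5=-19]  = -36

-36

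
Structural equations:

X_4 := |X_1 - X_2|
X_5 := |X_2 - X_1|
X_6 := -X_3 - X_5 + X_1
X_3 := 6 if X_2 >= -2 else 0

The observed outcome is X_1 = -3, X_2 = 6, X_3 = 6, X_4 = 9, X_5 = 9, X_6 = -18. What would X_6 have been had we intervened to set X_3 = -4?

-8

The intervention breaks the incoming arrows to X_3: X_3 := 6 if X_2 >= -2 else 0 no longer applies, and X_3 = -4.
X_5 = |X_2 - X_1|  [with X_2=6, X_1=-3]  = 9
X_6 = -X_3 - X_5 + X_1  [with X_3=-4, X_5=9, X_1=-3]  = -8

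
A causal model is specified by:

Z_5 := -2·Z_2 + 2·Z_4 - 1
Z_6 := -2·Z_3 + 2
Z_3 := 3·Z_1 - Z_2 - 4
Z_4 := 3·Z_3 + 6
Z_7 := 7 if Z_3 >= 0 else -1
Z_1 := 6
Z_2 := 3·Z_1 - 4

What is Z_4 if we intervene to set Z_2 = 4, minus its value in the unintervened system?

Under do(Z_2=4), the mechanism Z_2 := 3·Z_1 - 4 is discarded; Z_2 is fixed at 4.
Z_3 = 3·Z_1 - Z_2 - 4  [with Z_1=6, Z_2=4]  = 10
Z_4 = 3·Z_3 + 6  [with Z_3=10]  = 36
Without intervention: Z_2 = 3·Z_1 - 4  [with Z_1=6]  = 14; Z_3 = 3·Z_1 - Z_2 - 4  [with Z_1=6, Z_2=14]  = 0; Z_4 = 3·Z_3 + 6  [with Z_3=0]  = 6.
Change = 36 − 6 = 30.

30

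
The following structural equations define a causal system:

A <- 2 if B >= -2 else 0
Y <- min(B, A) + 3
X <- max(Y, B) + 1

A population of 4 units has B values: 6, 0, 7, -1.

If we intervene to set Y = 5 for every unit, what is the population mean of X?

The intervention sets Y=5 in all 4 units regardless of B. Recomputing X per unit gives 7, 6, 8, 6; average 6.75.

6.75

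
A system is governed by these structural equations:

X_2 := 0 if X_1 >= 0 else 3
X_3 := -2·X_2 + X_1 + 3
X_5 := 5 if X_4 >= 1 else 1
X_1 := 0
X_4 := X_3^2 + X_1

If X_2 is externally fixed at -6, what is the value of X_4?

Under do(X_2=-6), the mechanism X_2 := 0 if X_1 >= 0 else 3 is discarded; X_2 is fixed at -6.
X_3 = -2·X_2 + X_1 + 3  [with X_2=-6, X_1=0]  = 15
X_4 = X_3^2 + X_1  [with X_3=15, X_1=0]  = 225

225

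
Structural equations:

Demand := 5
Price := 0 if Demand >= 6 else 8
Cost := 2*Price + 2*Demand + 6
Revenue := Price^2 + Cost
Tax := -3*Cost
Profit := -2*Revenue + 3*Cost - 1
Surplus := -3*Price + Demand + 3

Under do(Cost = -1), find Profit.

-130

The intervention breaks the incoming arrows to Cost: Cost := 2*Price + 2*Demand + 6 no longer applies, and Cost = -1.
Price = 0 if Demand >= 6 else 8  [with Demand=5]  = 8
Revenue = Price^2 + Cost  [with Price=8, Cost=-1]  = 63
Profit = -2*Revenue + 3*Cost - 1  [with Revenue=63, Cost=-1]  = -130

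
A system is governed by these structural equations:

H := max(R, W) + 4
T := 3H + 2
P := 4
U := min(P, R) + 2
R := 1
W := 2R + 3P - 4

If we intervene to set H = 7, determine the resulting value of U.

The intervention breaks the incoming arrows to H: H := max(R, W) + 4 no longer applies, and H = 7.
Since U is not a descendant of the intervened variable, it is unaffected.
U = min(P, R) + 2  [with P=4, R=1]  = 3

3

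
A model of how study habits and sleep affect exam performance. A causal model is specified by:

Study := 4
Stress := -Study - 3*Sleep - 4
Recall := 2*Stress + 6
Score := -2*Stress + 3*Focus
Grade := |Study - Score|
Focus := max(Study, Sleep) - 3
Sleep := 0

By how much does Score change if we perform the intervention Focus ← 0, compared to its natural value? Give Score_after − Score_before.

-3

Intervening sets Focus = 0 and removes its equation (Focus := max(Study, Sleep) - 3).
Stress = -Study - 3*Sleep - 4  [with Study=4, Sleep=0]  = -8
Score = -2*Stress + 3*Focus  [with Stress=-8, Focus=0]  = 16
Without intervention: Stress = -Study - 3*Sleep - 4  [with Study=4, Sleep=0]  = -8; Focus = max(Study, Sleep) - 3  [with Study=4, Sleep=0]  = 1; Score = -2*Stress + 3*Focus  [with Stress=-8, Focus=1]  = 19.
Change = 16 − 19 = -3.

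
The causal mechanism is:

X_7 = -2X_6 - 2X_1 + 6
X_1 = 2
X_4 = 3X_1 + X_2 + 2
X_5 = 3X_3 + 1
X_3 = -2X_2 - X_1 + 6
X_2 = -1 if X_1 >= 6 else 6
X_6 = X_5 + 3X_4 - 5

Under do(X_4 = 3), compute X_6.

Under do(X_4=3), the mechanism X_4 = 3X_1 + X_2 + 2 is discarded; X_4 is fixed at 3.
X_2 = -1 if X_1 >= 6 else 6  [with X_1=2]  = 6
X_3 = -2X_2 - X_1 + 6  [with X_2=6, X_1=2]  = -8
X_5 = 3X_3 + 1  [with X_3=-8]  = -23
X_6 = X_5 + 3X_4 - 5  [with X_5=-23, X_4=3]  = -19

-19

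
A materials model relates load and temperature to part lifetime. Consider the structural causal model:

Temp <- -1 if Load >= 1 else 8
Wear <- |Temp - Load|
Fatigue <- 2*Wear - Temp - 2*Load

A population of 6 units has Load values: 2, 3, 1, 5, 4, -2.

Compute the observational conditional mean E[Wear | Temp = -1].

4

E[Wear|Temp=-1] averages over only the 5 units with Temp=-1 (Load = 2, 3, 1, 5, 4): Wear = 3, 4, 2, 6, 5, mean 4.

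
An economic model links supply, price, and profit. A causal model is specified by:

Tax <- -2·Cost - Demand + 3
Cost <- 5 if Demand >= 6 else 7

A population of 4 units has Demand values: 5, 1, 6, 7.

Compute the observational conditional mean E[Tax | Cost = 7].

Conditioning on Cost=7 selects the 2 unit(s) with Demand ∈ {5, 1}. Their Tax values: -16, -12. Mean = -14.

-14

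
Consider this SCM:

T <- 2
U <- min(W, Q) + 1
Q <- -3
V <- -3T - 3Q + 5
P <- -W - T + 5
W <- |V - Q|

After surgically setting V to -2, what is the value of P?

2

The intervention breaks the incoming arrows to V: V <- -3T - 3Q + 5 no longer applies, and V = -2.
W = |V - Q|  [with V=-2, Q=-3]  = 1
P = -W - T + 5  [with W=1, T=2]  = 2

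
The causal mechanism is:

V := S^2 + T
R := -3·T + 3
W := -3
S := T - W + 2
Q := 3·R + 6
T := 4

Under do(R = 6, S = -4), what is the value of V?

Under do(R = 6, S = -4), each intervened variable's structural equation is replaced by its fixed value.
V = S^2 + T  [with S=-4, T=4]  = 20

20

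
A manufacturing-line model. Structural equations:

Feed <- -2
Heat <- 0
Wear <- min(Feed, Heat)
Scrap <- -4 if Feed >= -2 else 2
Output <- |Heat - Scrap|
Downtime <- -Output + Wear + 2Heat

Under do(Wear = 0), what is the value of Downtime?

The intervention breaks the incoming arrows to Wear: Wear <- min(Feed, Heat) no longer applies, and Wear = 0.
Scrap = -4 if Feed >= -2 else 2  [with Feed=-2]  = -4
Output = |Heat - Scrap|  [with Heat=0, Scrap=-4]  = 4
Downtime = -Output + Wear + 2Heat  [with Output=4, Wear=0, Heat=0]  = -4

-4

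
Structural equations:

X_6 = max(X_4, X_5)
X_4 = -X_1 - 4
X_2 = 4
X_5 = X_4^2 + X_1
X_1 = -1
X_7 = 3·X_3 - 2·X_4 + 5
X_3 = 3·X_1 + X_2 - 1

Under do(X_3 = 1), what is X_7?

14

The intervention breaks the incoming arrows to X_3: X_3 = 3·X_1 + X_2 - 1 no longer applies, and X_3 = 1.
X_4 = -X_1 - 4  [with X_1=-1]  = -3
X_7 = 3·X_3 - 2·X_4 + 5  [with X_3=1, X_4=-3]  = 14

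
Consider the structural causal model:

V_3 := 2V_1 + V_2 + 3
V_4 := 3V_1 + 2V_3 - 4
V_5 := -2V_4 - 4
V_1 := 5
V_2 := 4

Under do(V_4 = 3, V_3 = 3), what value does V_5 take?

The joint intervention fixes V_4 = 3, V_3 = 3, removing each variable's own equation.
V_5 = -2V_4 - 4  [with V_4=3]  = -10

-10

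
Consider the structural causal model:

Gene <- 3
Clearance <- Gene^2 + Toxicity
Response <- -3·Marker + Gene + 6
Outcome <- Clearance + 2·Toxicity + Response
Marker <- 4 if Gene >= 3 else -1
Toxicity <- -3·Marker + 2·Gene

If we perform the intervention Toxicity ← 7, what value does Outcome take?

27

Under do(Toxicity=7), the mechanism Toxicity <- -3·Marker + 2·Gene is discarded; Toxicity is fixed at 7.
Marker = 4 if Gene >= 3 else -1  [with Gene=3]  = 4
Response = -3·Marker + Gene + 6  [with Marker=4, Gene=3]  = -3
Clearance = Gene^2 + Toxicity  [with Gene=3, Toxicity=7]  = 16
Outcome = Clearance + 2·Toxicity + Response  [with Clearance=16, Toxicity=7, Response=-3]  = 27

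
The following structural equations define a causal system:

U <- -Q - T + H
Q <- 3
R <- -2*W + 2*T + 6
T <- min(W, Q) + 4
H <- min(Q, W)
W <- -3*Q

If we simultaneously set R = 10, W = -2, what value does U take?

-7

The joint intervention fixes R = 10, W = -2, removing each variable's own equation.
T = min(W, Q) + 4  [with W=-2, Q=3]  = 2
H = min(Q, W)  [with Q=3, W=-2]  = -2
U = -Q - T + H  [with Q=3, T=2, H=-2]  = -7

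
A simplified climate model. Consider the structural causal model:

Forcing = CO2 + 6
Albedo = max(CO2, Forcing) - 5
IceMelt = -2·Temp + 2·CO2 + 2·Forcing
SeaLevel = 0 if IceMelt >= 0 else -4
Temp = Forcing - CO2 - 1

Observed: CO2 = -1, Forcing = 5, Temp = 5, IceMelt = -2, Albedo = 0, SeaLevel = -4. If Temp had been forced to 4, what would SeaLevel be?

The intervention breaks the incoming arrows to Temp: Temp = Forcing - CO2 - 1 no longer applies, and Temp = 4.
Forcing = CO2 + 6  [with CO2=-1]  = 5
IceMelt = -2·Temp + 2·CO2 + 2·Forcing  [with Temp=4, CO2=-1, Forcing=5]  = 0
SeaLevel = 0 if IceMelt >= 0 else -4  [with IceMelt=0]  = 0

0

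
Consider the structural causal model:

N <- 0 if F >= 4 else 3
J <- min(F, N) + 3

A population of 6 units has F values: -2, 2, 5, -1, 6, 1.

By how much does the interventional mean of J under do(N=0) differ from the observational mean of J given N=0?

do(N=0) breaks N's dependence on F. With N=0 fixed, J across the units is 1, 3, 3, 2, 3, 3, mean 2.5.
Conditioning on N=0 selects the 2 unit(s) with F ∈ {5, 6}. Their J values: 3, 3. Mean = 3.
Difference = 2.5 − 3 = -0.5.

-0.5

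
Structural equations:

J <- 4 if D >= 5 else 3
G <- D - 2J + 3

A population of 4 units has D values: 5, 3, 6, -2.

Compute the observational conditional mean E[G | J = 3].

-2.5

Observing J=3 restricts to units where J's equation naturally yields 3: D ∈ {3, -2}. In that subpopulation G = 0, -5, mean -2.5.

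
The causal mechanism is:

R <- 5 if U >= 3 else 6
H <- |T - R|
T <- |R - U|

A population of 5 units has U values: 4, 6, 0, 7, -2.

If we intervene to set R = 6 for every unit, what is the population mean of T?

The intervention sets R=6 in all 5 units regardless of U. Recomputing T per unit gives 2, 0, 6, 1, 8; average 3.4.

3.4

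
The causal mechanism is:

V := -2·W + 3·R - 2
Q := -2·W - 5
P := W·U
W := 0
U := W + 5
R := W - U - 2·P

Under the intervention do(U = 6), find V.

-20

do(U=6) replaces the equation U := W + 5 with the constant U = 6.
P = W·U  [with W=0, U=6]  = 0
R = W - U - 2·P  [with W=0, U=6, P=0]  = -6
V = -2·W + 3·R - 2  [with W=0, R=-6]  = -20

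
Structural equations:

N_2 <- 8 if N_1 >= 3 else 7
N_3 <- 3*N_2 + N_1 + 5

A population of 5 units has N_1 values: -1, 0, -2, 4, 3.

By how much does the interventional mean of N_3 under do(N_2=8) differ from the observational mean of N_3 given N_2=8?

-2.7

Under do(N_2=8), N_2's equation is replaced by N_2=8 for every unit. Per-unit N_3: 28, 29, 27, 33, 32. Mean = 29.8.
E[N_3|N_2=8] averages over only the 2 units with N_2=8 (N_1 = 4, 3): N_3 = 33, 32, mean 32.5.
Difference = 29.8 − 32.5 = -2.7.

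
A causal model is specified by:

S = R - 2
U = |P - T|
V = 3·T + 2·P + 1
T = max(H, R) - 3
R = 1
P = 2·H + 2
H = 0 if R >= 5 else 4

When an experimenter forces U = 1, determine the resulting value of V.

do(U=1) replaces the equation U = |P - T| with the constant U = 1.
Since V is not a descendant of the intervened variable, it is unaffected.
H = 0 if R >= 5 else 4  [with R=1]  = 4
T = max(H, R) - 3  [with H=4, R=1]  = 1
P = 2·H + 2  [with H=4]  = 10
V = 3·T + 2·P + 1  [with T=1, P=10]  = 24

24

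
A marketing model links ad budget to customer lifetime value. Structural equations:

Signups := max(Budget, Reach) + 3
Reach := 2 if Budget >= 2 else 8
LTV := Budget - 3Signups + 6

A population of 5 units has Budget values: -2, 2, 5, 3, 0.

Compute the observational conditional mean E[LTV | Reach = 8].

-28

E[LTV|Reach=8] averages over only the 2 units with Reach=8 (Budget = -2, 0): LTV = -29, -27, mean -28.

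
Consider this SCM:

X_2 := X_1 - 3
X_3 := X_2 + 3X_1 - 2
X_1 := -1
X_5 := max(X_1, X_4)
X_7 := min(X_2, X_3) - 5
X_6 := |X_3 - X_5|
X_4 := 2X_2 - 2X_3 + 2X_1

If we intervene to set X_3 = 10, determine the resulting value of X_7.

-9

The intervention breaks the incoming arrows to X_3: X_3 := X_2 + 3X_1 - 2 no longer applies, and X_3 = 10.
X_2 = X_1 - 3  [with X_1=-1]  = -4
X_7 = min(X_2, X_3) - 5  [with X_2=-4, X_3=10]  = -9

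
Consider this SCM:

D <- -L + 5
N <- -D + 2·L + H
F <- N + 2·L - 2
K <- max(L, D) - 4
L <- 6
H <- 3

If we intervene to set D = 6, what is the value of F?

do(D=6) replaces the equation D <- -L + 5 with the constant D = 6.
N = -D + 2·L + H  [with D=6, L=6, H=3]  = 9
F = N + 2·L - 2  [with N=9, L=6]  = 19

19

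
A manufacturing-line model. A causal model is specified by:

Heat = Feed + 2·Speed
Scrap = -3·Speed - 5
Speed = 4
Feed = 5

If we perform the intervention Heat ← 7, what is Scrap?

The intervention breaks the incoming arrows to Heat: Heat = Feed + 2·Speed no longer applies, and Heat = 7.
Scrap is not downstream of the intervention, so its value is determined by the original equations.
Scrap = -3·Speed - 5  [with Speed=4]  = -17

-17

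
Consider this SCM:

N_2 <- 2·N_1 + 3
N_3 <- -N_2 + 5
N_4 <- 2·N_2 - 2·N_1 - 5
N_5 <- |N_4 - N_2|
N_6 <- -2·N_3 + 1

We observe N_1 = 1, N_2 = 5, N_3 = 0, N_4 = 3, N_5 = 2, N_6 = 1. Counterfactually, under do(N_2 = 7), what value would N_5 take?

do(N_2=7) replaces the equation N_2 <- 2·N_1 + 3 with the constant N_2 = 7.
N_4 = 2·N_2 - 2·N_1 - 5  [with N_2=7, N_1=1]  = 7
N_5 = |N_4 - N_2|  [with N_4=7, N_2=7]  = 0

0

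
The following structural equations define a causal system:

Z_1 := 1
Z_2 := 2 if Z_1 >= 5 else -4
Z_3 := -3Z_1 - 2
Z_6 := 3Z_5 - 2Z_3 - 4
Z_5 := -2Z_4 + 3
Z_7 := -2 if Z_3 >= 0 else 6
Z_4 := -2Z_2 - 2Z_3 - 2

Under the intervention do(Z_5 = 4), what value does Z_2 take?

Under do(Z_5=4), the mechanism Z_5 := -2Z_4 + 3 is discarded; Z_5 is fixed at 4.
No directed path runs from Z_5 to Z_2, so Z_2 keeps its natural value.
Z_2 = 2 if Z_1 >= 5 else -4  [with Z_1=1]  = -4

-4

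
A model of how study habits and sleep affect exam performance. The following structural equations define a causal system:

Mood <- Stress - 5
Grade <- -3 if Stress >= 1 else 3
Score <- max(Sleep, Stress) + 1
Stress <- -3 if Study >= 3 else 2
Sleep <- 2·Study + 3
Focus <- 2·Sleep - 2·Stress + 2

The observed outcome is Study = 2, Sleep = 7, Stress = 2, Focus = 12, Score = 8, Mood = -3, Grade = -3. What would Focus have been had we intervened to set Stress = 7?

The intervention breaks the incoming arrows to Stress: Stress <- -3 if Study >= 3 else 2 no longer applies, and Stress = 7.
Sleep = 2·Study + 3  [with Study=2]  = 7
Focus = 2·Sleep - 2·Stress + 2  [with Sleep=7, Stress=7]  = 2

2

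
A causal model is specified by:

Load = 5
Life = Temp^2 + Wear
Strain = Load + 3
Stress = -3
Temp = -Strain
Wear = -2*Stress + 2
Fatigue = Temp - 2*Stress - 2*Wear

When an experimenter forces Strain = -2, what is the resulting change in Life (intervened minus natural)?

The intervention breaks the incoming arrows to Strain: Strain = Load + 3 no longer applies, and Strain = -2.
Temp = -Strain  [with Strain=-2]  = 2
Wear = -2*Stress + 2  [with Stress=-3]  = 8
Life = Temp^2 + Wear  [with Temp=2, Wear=8]  = 12
Without intervention: Strain = Load + 3  [with Load=5]  = 8; Temp = -Strain  [with Strain=8]  = -8; Wear = -2*Stress + 2  [with Stress=-3]  = 8; Life = Temp^2 + Wear  [with Temp=-8, Wear=8]  = 72.
Change = 12 − 72 = -60.

-60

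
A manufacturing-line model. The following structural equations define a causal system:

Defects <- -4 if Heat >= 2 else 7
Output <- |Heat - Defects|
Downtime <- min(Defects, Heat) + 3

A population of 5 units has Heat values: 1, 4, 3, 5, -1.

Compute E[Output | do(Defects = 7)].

4.6

Every unit gets Defects=7 under the intervention. Output values become 6, 3, 4, 2, 8; E[Output|do(Defects=7)] = 4.6.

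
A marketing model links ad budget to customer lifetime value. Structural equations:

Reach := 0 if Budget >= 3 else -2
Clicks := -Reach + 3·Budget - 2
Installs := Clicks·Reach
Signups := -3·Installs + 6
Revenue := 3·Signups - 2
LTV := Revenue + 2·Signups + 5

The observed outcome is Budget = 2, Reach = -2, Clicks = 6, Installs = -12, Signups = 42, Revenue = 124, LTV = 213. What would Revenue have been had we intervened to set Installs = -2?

Under do(Installs=-2), the mechanism Installs := Clicks·Reach is discarded; Installs is fixed at -2.
Signups = -3·Installs + 6  [with Installs=-2]  = 12
Revenue = 3·Signups - 2  [with Signups=12]  = 34

34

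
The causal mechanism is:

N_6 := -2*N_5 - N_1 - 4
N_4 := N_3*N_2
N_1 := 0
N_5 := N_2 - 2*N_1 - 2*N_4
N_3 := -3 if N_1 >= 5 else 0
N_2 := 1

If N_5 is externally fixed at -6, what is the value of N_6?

8

The intervention breaks the incoming arrows to N_5: N_5 := N_2 - 2*N_1 - 2*N_4 no longer applies, and N_5 = -6.
N_6 = -2*N_5 - N_1 - 4  [with N_5=-6, N_1=0]  = 8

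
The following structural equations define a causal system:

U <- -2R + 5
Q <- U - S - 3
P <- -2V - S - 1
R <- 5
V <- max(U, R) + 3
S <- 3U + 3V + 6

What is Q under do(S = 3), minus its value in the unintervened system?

Under do(S=3), the mechanism S <- 3U + 3V + 6 is discarded; S is fixed at 3.
U = -2R + 5  [with R=5]  = -5
Q = U - S - 3  [with U=-5, S=3]  = -11
Without intervention: U = -2R + 5  [with R=5]  = -5; V = max(U, R) + 3  [with U=-5, R=5]  = 8; S = 3U + 3V + 6  [with U=-5, V=8]  = 15; Q = U - S - 3  [with U=-5, S=15]  = -23.
Change = -11 − (-23) = 12.

12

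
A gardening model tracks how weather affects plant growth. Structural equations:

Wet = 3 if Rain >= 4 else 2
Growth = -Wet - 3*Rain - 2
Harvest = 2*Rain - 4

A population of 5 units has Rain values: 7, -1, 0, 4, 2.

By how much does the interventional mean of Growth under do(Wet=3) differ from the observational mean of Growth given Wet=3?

9.3

The intervention sets Wet=3 in all 5 units regardless of Rain. Recomputing Growth per unit gives -26, -2, -5, -17, -11; average -12.2.
E[Growth|Wet=3] averages over only the 2 units with Wet=3 (Rain = 7, 4): Growth = -26, -17, mean -21.5.
Difference = -12.2 − (-21.5) = 9.3.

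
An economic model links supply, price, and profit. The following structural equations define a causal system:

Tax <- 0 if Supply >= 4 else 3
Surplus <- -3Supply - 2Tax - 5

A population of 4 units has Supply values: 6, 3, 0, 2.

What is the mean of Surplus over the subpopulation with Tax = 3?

E[Surplus|Tax=3] averages over only the 3 units with Tax=3 (Supply = 3, 0, 2): Surplus = -20, -11, -17, mean -16.

-16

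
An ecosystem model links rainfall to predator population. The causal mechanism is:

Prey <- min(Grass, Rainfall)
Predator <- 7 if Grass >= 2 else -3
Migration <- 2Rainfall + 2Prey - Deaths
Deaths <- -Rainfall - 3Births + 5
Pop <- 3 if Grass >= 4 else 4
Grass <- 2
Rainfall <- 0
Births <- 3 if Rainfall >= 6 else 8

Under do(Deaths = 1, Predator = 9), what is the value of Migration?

-1

Under do(Deaths = 1, Predator = 9), each intervened variable's structural equation is replaced by its fixed value.
Prey = min(Grass, Rainfall)  [with Grass=2, Rainfall=0]  = 0
Migration = 2Rainfall + 2Prey - Deaths  [with Rainfall=0, Prey=0, Deaths=1]  = -1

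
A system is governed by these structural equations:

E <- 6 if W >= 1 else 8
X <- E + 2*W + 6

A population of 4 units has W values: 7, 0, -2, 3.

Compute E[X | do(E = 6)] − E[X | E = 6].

The intervention sets E=6 in all 4 units regardless of W. Recomputing X per unit gives 26, 12, 8, 18; average 16.
Observing E=6 restricts to units where E's equation naturally yields 6: W ∈ {7, 3}. In that subpopulation X = 26, 18, mean 22.
Difference = 16 − 22 = -6.

-6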